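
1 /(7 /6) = 0.86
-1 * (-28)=28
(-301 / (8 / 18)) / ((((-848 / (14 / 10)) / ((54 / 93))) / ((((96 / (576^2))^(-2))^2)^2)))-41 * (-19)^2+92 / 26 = 1411018795852754940355093348654343 / 106795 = 13212405036310266776113990000.00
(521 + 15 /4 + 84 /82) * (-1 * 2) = -1051.55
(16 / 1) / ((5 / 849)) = 13584 / 5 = 2716.80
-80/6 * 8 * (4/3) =-1280/9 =-142.22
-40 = -40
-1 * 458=-458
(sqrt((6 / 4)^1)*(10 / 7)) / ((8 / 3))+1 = 15*sqrt(6) / 56+1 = 1.66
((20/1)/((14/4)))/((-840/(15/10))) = -1/98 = -0.01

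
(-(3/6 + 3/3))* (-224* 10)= 3360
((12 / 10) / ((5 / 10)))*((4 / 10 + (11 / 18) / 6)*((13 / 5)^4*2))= 15480062 / 140625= 110.08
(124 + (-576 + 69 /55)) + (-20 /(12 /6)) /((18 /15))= -75748 /165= -459.08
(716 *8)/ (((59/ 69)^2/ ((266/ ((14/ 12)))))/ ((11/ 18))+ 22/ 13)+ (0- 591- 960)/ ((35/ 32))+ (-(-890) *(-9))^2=6575015371717116/ 102475135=64162056.21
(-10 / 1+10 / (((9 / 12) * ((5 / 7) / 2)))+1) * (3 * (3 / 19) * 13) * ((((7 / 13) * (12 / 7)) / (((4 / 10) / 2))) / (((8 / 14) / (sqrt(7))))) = 26775 * sqrt(7) / 19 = 3728.42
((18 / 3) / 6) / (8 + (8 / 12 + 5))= 0.07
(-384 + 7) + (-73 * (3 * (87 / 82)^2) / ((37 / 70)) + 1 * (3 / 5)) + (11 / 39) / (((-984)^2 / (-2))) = -2943859089763 / 3492983520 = -842.79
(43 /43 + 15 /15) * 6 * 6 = 72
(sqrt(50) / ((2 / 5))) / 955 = 5 * sqrt(2) / 382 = 0.02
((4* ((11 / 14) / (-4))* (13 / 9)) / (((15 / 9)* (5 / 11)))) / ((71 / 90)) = -4719 / 2485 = -1.90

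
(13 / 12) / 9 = 13 / 108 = 0.12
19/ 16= 1.19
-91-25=-116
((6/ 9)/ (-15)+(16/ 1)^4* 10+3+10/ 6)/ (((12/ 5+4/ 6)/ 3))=14745704/ 23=641117.57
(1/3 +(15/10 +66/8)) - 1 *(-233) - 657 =-4967/12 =-413.92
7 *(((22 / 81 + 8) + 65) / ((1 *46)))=41545 / 3726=11.15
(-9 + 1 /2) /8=-1.06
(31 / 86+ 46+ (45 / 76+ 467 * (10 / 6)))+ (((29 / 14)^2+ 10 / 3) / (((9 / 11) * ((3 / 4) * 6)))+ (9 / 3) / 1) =32310901477 / 38912076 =830.36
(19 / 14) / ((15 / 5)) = 19 / 42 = 0.45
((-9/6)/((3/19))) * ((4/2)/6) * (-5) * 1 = 95/6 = 15.83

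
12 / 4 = 3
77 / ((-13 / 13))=-77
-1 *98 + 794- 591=105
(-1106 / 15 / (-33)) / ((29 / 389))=430234 / 14355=29.97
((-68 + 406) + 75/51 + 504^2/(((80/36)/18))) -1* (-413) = 174953976/85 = 2058282.07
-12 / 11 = -1.09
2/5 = 0.40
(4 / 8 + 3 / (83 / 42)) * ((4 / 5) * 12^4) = 2778624 / 83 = 33477.40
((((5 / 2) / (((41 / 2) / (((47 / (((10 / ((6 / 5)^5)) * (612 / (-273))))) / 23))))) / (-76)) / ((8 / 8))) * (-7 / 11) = -2425059 / 10470246875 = -0.00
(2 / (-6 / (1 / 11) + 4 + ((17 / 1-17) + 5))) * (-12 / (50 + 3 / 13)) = 104 / 12407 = 0.01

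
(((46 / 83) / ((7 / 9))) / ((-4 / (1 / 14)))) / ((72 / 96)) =-69 / 4067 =-0.02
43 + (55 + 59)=157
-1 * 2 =-2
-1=-1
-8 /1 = -8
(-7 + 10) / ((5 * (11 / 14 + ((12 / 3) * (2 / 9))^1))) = 378 / 1055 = 0.36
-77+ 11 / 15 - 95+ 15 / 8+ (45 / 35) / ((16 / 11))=-283093 / 1680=-168.51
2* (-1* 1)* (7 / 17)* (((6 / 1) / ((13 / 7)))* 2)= -1176 / 221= -5.32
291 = 291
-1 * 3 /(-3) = 1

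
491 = 491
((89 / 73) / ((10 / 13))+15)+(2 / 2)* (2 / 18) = 109693 / 6570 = 16.70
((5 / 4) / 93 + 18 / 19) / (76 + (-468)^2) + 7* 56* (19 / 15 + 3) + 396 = 1067776081517 / 516199600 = 2068.53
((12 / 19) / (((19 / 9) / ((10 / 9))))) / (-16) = -15 / 722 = -0.02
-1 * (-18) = 18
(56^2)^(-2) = 1/9834496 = 0.00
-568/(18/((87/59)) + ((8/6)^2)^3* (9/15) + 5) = -20013480/725069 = -27.60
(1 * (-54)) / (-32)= 27 / 16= 1.69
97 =97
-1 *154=-154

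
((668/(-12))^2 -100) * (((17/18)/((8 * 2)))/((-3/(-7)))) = 3211691/7776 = 413.03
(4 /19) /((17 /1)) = 4 /323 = 0.01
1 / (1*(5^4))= 1 / 625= 0.00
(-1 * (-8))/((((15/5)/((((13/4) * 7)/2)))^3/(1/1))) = 753571/1728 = 436.09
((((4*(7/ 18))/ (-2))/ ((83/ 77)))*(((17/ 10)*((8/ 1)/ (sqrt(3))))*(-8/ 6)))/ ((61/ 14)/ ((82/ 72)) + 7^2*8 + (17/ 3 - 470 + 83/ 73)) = -1535792104*sqrt(3)/ 23723461305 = -0.11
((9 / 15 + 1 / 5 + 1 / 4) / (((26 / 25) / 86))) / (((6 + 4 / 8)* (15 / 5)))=4.45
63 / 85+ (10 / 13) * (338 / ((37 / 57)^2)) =71889147 / 116365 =617.79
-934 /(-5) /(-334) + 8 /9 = 2477 /7515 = 0.33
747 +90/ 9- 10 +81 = 828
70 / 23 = 3.04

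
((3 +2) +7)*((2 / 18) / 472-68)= -288863 / 354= -816.00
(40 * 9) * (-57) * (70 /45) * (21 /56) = -11970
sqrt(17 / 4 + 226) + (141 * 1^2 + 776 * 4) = 3260.17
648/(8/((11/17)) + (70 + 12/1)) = 1188/173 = 6.87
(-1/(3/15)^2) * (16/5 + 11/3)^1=-515/3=-171.67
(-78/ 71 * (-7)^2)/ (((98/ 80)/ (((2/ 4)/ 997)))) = -0.02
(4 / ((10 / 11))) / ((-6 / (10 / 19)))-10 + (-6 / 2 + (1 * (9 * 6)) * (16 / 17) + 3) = 40.44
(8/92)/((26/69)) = 3/13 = 0.23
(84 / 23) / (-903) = -4 / 989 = -0.00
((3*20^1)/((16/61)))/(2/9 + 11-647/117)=11895/296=40.19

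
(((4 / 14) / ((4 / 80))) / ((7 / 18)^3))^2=54419558400 / 5764801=9439.97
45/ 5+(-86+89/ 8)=-527/ 8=-65.88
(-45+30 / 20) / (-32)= 87 / 64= 1.36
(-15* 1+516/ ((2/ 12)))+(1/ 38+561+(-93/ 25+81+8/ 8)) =3534291/ 950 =3720.31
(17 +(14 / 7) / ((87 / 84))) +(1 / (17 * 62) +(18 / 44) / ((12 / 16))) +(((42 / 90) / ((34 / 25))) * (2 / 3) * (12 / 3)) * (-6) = 829919 / 59334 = 13.99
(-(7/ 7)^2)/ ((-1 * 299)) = 1/ 299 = 0.00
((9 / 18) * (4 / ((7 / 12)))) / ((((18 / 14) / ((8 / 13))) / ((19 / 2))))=15.59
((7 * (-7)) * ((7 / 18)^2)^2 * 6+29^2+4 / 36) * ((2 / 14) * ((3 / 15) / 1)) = 14598431 / 612360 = 23.84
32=32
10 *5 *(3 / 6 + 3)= 175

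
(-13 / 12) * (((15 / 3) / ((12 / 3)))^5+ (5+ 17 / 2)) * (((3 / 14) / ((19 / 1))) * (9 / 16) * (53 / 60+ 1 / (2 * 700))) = -0.10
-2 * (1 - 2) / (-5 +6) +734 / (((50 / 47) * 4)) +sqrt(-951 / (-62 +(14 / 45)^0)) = sqrt(58011) / 61 +17449 / 100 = 178.44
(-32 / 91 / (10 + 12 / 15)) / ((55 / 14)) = -32 / 3861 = -0.01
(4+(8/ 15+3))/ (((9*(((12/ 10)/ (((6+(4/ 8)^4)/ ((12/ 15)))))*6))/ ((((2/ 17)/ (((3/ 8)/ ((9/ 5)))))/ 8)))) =10961/ 176256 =0.06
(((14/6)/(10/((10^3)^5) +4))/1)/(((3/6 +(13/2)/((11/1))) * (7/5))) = 1375000000000000/3600000000000009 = 0.38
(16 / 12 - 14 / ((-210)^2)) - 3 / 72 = 16271 / 12600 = 1.29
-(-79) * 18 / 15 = 474 / 5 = 94.80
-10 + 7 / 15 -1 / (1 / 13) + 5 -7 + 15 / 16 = -5663 / 240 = -23.60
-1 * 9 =-9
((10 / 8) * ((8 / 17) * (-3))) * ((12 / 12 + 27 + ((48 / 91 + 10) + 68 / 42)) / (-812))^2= -75076000 / 17403838179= -0.00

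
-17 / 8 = -2.12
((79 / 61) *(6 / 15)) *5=158 / 61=2.59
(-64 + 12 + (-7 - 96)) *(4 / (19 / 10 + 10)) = -6200 / 119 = -52.10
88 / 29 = 3.03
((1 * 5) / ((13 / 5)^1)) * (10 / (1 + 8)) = 2.14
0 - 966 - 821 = -1787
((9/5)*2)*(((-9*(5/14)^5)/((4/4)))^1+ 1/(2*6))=150243/1344560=0.11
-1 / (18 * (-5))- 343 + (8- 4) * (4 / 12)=-30749 / 90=-341.66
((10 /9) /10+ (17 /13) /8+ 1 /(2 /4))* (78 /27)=2129 /324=6.57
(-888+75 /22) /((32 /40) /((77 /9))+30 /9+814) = -2043405 /1888256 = -1.08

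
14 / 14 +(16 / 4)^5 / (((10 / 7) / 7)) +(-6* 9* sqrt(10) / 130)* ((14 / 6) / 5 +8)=25093 / 5 - 1143* sqrt(10) / 325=5007.48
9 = 9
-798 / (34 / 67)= -26733 / 17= -1572.53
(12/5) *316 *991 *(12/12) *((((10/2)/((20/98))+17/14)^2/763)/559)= 24351010560/20899333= 1165.16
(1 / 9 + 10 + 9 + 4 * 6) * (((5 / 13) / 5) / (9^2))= 388 / 9477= 0.04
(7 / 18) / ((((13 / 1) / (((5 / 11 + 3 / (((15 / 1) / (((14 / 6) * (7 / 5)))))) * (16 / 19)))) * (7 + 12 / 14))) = 358288 / 100868625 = 0.00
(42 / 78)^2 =0.29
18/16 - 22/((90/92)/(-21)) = 56807/120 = 473.39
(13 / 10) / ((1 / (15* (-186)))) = -3627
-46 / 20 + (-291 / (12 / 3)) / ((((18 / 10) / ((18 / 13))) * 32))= -16843 / 4160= -4.05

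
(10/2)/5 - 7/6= -1/6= -0.17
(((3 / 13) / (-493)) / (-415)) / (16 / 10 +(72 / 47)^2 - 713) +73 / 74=304113561611185 / 308279501308454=0.99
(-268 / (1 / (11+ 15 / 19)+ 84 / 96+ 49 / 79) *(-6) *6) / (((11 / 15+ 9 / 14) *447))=11951170560 / 1204028621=9.93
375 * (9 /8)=3375 /8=421.88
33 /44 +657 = 2631 /4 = 657.75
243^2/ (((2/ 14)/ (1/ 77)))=59049/ 11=5368.09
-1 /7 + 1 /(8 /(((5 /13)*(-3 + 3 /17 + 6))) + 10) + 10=155091 /15638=9.92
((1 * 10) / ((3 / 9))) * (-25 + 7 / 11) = -8040 / 11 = -730.91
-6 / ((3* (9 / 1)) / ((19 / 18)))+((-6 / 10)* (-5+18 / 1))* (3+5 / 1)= -25367 / 405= -62.63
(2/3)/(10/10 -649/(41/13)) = -41/12594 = -0.00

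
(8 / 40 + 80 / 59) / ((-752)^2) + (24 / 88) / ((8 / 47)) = 2940272409 / 1835060480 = 1.60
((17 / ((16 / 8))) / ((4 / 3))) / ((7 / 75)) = 3825 / 56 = 68.30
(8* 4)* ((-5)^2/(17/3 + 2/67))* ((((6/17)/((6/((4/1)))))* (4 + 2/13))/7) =6946560/354263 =19.61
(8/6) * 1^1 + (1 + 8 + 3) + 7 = 61/3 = 20.33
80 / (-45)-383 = -3463 / 9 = -384.78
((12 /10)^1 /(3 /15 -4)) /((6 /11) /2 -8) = 66 /1615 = 0.04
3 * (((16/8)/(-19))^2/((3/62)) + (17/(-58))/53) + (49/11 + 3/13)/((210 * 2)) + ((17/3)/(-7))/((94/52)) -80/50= -76426639853/55937908455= -1.37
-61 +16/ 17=-60.06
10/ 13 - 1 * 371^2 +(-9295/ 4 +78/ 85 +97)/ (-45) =-3040755969/ 22100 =-137590.77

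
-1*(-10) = 10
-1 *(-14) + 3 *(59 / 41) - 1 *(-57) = 3088 / 41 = 75.32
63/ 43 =1.47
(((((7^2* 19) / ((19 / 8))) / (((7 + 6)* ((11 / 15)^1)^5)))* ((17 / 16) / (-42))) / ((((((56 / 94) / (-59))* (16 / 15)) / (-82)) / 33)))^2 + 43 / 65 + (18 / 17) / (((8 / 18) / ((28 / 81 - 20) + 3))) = 41198303222291280151513704477 / 50450683094056960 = 816605458948.57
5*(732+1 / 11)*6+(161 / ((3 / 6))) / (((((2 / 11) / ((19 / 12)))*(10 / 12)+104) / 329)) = 56118199 / 2442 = 22980.43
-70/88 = -35/44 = -0.80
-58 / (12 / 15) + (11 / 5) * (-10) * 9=-541 / 2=-270.50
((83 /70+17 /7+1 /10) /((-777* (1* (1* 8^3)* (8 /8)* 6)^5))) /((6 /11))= -143 /4464228033528116281344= -0.00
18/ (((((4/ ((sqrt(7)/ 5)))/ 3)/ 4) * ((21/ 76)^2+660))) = 103968 * sqrt(7)/ 6354335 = 0.04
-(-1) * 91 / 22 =91 / 22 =4.14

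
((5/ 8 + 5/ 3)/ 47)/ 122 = 55/ 137616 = 0.00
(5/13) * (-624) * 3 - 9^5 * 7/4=-416223/4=-104055.75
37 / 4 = 9.25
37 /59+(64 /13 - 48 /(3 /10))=-118463 /767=-154.45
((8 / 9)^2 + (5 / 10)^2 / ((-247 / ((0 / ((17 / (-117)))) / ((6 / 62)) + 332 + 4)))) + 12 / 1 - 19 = -131045 / 20007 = -6.55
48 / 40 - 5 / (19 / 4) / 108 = 3053 / 2565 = 1.19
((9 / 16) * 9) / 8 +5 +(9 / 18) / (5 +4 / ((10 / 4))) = 24113 / 4224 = 5.71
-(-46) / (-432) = -23 / 216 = -0.11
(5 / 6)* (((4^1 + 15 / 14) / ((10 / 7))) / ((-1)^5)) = -71 / 24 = -2.96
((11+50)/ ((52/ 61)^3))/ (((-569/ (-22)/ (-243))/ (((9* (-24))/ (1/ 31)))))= 30977313915141/ 5000372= 6195001.87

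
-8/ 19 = -0.42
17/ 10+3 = 47/ 10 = 4.70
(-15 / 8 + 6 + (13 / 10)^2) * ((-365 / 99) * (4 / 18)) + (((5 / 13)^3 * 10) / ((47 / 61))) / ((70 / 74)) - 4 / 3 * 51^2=-44720981090767 / 12880527660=-3471.98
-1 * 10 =-10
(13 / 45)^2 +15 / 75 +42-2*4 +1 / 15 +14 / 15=71449 / 2025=35.28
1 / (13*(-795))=-1 / 10335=-0.00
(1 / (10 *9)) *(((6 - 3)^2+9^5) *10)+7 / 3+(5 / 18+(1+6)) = 118289 / 18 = 6571.61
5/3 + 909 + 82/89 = 243394/267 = 911.59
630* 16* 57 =574560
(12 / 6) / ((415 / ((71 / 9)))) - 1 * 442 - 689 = -4224143 / 3735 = -1130.96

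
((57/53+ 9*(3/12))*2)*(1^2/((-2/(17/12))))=-3995/848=-4.71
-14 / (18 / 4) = -28 / 9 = -3.11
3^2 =9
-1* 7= -7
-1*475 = -475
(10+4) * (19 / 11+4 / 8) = 343 / 11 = 31.18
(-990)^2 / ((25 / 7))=274428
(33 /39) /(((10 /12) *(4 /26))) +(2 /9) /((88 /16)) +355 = 179012 /495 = 361.64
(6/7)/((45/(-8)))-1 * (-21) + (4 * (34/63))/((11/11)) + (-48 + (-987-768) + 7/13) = -7286869/4095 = -1779.46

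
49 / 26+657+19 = 17625 / 26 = 677.88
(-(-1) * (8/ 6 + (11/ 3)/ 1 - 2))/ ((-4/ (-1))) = 3/ 4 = 0.75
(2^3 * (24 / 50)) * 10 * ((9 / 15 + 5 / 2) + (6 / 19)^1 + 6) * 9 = 1545696 / 475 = 3254.10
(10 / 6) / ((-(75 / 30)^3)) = -8 / 75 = -0.11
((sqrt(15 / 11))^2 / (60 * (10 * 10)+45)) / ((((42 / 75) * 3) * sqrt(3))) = 25 * sqrt(3) / 558558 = 0.00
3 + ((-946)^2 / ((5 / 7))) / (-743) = -6253267 / 3715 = -1683.25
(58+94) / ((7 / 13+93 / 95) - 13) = -187720 / 14181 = -13.24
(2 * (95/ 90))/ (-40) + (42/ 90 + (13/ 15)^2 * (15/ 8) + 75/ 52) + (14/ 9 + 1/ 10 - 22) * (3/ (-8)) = 20393/ 1872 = 10.89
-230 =-230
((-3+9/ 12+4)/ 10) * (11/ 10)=77/ 400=0.19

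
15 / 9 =5 / 3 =1.67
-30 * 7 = -210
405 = 405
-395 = -395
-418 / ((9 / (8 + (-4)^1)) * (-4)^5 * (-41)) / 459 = -209 / 21679488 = -0.00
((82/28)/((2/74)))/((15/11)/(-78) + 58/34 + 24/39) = 3687827/78407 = 47.03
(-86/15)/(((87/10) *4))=-43/261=-0.16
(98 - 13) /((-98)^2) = 85 /9604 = 0.01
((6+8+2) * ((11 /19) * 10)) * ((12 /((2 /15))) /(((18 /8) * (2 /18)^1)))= 633600 /19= 33347.37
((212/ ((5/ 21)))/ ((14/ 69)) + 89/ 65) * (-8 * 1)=-456536/ 13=-35118.15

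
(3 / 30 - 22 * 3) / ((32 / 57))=-37563 / 320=-117.38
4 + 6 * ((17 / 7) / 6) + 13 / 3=226 / 21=10.76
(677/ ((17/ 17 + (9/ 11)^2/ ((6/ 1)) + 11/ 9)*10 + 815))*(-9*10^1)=-6635277/ 91295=-72.68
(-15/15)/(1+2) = -0.33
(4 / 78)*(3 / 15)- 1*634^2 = -78381418 / 195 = -401955.99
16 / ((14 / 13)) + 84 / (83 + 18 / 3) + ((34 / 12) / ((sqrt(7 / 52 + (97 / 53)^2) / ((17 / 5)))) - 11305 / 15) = -1379071 / 1869 + 15317 *sqrt(6616103) / 7633965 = -732.70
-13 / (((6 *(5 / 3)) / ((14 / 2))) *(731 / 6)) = -273 / 3655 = -0.07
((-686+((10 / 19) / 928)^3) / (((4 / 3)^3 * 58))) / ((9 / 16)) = -1410133126176393 / 158965444739072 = -8.87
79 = 79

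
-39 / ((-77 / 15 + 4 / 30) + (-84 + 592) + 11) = -39 / 514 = -0.08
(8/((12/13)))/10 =13/15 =0.87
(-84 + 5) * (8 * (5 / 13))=-3160 / 13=-243.08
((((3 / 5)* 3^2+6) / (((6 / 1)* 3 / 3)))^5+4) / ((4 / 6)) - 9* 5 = -371703 / 200000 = -1.86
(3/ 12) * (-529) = -132.25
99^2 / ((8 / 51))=499851 / 8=62481.38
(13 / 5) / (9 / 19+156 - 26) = 247 / 12395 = 0.02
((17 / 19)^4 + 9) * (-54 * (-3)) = 203538420 / 130321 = 1561.82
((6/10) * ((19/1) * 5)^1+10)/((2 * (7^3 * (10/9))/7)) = 603/980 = 0.62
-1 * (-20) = 20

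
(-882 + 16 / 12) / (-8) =1321 / 12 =110.08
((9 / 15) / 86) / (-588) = -1 / 84280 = -0.00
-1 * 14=-14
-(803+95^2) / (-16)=2457 / 4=614.25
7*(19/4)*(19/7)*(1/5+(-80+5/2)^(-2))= 1736049/96100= 18.07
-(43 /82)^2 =-1849 /6724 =-0.27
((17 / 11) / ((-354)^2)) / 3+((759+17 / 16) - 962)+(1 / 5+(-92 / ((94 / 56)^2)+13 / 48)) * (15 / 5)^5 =-732816315215203 / 91351604520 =-8021.93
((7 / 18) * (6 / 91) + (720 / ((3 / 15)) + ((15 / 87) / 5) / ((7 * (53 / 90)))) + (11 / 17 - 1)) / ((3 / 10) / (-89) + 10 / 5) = 22852802488630 / 12675726609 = 1802.88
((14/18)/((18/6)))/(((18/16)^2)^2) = 28672/177147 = 0.16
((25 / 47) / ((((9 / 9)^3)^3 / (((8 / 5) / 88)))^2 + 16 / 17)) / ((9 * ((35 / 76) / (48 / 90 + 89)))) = 1735156 / 456950403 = 0.00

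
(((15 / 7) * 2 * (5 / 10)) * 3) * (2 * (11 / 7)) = 990 / 49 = 20.20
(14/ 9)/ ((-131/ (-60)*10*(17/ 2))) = 56/ 6681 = 0.01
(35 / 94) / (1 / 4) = 70 / 47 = 1.49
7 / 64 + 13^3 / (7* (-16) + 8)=-1345 / 64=-21.02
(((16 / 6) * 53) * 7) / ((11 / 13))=38584 / 33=1169.21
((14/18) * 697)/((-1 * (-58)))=4879/522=9.35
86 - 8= 78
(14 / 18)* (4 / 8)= 7 / 18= 0.39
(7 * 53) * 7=2597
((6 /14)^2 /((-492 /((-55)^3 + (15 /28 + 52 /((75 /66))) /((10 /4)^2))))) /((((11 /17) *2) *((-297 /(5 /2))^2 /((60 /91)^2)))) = 2062264951 /1395022866237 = 0.00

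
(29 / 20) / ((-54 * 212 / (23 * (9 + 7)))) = -667 / 14310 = -0.05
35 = 35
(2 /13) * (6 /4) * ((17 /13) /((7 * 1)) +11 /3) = 0.89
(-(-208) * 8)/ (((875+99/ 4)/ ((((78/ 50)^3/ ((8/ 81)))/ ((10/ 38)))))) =75954894912/ 281171875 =270.14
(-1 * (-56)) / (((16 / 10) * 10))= 7 / 2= 3.50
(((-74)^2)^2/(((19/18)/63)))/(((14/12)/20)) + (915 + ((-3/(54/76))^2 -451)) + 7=47218062784945/1539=30681002459.35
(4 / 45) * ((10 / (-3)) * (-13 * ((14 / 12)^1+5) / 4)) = 481 / 81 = 5.94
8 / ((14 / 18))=72 / 7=10.29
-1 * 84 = -84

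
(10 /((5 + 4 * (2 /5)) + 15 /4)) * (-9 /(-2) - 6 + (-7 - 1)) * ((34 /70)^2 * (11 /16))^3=-610414982441 /15586139520000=-0.04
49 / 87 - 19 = -1604 / 87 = -18.44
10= 10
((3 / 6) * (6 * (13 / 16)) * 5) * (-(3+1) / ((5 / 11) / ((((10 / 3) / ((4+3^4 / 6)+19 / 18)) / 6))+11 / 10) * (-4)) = 7150 / 597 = 11.98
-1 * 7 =-7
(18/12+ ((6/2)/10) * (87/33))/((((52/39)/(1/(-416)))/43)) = -8127/45760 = -0.18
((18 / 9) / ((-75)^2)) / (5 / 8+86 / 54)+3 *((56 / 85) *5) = 50295816 / 5089375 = 9.88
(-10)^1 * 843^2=-7106490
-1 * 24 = -24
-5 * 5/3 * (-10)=83.33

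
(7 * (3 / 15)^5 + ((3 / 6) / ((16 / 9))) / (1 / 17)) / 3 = 478349 / 300000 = 1.59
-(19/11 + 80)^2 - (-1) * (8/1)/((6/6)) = -807233/121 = -6671.35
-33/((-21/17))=187/7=26.71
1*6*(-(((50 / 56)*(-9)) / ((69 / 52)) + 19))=-12504 / 161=-77.66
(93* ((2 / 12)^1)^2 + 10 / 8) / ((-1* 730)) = -23 / 4380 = -0.01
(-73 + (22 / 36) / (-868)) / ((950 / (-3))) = 1140563 / 4947600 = 0.23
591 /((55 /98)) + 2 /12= 1053.22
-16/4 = -4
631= 631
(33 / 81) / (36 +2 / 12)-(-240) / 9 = 52102 / 1953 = 26.68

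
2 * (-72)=-144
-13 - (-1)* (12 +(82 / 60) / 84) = -2479 / 2520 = -0.98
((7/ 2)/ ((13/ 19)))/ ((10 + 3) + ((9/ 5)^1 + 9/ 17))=11305/ 33878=0.33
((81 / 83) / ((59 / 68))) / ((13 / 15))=82620 / 63661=1.30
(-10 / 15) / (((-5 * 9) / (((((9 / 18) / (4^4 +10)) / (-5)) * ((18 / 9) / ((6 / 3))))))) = -0.00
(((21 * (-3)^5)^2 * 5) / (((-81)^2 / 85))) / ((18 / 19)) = 3561075 / 2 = 1780537.50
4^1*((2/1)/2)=4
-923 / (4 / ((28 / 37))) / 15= -6461 / 555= -11.64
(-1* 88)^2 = 7744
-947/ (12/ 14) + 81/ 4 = -13015/ 12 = -1084.58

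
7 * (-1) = -7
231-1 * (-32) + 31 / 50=13181 / 50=263.62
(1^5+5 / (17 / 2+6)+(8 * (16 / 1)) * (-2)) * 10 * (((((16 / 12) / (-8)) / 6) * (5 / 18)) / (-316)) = -184625 / 2969136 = -0.06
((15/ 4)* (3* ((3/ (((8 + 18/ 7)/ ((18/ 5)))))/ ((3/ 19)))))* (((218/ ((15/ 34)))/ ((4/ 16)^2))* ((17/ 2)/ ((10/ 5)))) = 452480364/ 185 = 2445839.81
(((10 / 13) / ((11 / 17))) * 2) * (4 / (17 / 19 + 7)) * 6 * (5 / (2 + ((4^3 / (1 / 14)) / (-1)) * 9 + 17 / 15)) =-77520 / 17290559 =-0.00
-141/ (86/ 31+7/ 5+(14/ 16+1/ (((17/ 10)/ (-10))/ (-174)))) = -990760/ 7227479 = -0.14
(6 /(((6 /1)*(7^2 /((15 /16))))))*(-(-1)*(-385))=-825 /112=-7.37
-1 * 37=-37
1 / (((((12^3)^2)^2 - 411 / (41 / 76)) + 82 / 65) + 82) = 2665 / 23761407692793792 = 0.00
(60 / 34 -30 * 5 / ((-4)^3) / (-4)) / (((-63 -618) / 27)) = -23085 / 493952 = -0.05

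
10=10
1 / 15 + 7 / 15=8 / 15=0.53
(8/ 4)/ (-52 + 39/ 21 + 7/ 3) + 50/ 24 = 6149/ 3012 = 2.04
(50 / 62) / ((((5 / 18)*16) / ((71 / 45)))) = 71 / 248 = 0.29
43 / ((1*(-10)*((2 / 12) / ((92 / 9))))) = -263.73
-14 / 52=-7 / 26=-0.27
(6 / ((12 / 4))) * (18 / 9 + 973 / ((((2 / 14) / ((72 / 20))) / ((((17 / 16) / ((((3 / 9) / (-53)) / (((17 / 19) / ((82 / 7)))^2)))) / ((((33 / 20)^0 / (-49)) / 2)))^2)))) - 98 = 215638050809274842076691 / 471367679079680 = 457473136.96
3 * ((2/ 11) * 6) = 36/ 11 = 3.27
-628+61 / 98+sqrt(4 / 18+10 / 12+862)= -61483 / 98+sqrt(31070) / 6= -598.00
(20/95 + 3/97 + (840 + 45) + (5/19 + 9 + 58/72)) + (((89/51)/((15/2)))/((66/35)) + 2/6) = 33341543711/37221228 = 895.77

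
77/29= 2.66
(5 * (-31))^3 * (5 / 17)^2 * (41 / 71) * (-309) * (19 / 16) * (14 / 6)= 52288697715625 / 328304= 159269146.02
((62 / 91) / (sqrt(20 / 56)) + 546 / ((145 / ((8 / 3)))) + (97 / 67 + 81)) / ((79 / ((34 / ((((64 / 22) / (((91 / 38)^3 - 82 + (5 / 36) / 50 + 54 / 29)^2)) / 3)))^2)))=34633165654649922642623037084341647117943959 * sqrt(70) / 840100361521221280735486589030400000 + 250959738725837937838075506108610232807906623937 / 8968763749646884332247529903769600000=28326444135.72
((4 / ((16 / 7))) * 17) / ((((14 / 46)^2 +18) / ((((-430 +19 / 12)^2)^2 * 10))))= 12933442358117090915 / 23348736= 553924733146.89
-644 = -644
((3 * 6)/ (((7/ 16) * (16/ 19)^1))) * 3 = 1026/ 7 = 146.57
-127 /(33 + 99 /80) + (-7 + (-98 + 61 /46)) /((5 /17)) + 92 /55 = -223341979 /629970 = -354.53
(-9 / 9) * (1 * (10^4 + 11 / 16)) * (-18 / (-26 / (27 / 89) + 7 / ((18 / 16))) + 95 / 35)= -441790371 / 15022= -29409.56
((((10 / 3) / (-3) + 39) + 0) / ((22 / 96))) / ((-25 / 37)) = -18352 / 75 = -244.69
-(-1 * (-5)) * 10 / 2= -25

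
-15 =-15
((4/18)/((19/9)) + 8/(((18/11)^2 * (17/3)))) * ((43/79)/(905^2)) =0.00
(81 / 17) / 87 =27 / 493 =0.05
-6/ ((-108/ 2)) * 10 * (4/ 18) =20/ 81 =0.25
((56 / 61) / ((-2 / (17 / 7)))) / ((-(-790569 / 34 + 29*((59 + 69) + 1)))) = -2312 / 40465875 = -0.00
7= 7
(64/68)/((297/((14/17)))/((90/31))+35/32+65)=17920/3623601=0.00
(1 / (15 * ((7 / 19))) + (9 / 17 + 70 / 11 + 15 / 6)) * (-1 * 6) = -375971 / 6545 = -57.44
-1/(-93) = 1/93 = 0.01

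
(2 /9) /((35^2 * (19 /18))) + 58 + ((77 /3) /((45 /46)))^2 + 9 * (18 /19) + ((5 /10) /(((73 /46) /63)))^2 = 4155340688347 /3616786971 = 1148.90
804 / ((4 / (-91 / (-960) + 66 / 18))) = 241937 / 320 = 756.05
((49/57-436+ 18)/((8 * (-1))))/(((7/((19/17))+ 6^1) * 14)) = 23777/78288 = 0.30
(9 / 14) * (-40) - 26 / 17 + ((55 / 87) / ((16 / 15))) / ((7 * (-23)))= -34603299 / 1269968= -27.25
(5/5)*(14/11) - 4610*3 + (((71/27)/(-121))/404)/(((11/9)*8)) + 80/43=-7672959350381/554931168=-13826.87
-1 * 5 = -5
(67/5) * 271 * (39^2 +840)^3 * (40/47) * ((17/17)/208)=238963766443317/1222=195551363701.57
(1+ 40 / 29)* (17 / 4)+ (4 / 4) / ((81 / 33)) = 32947 / 3132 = 10.52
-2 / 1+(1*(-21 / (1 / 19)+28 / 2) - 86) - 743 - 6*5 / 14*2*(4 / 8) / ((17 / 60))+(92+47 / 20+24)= -2630407 / 2380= -1105.21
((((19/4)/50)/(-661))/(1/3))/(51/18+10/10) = -171/1520300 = -0.00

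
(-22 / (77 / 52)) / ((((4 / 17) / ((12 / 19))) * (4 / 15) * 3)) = -6630 / 133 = -49.85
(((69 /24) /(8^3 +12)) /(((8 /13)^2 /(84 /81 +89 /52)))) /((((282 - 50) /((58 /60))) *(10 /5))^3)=1153841 /3204414701568000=0.00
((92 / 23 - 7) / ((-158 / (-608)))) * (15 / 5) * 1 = -2736 / 79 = -34.63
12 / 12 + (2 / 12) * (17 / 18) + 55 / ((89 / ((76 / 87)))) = 473105 / 278748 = 1.70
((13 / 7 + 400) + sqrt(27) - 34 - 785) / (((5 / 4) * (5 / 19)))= -1252.32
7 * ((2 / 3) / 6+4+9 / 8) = 2639 / 72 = 36.65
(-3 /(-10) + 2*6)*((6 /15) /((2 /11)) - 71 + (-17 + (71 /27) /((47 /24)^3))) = -5456071761 /5191150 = -1051.03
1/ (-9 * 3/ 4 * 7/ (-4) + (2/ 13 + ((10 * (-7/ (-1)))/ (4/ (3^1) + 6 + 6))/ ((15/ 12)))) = 0.06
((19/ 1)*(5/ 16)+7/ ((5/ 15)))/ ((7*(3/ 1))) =431/ 336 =1.28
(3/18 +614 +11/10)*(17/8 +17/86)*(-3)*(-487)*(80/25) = 7182247754/1075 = 6681160.70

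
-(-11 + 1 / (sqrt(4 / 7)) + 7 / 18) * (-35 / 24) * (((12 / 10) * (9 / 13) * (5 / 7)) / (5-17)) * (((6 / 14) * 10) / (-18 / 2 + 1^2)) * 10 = -23875 / 5824 + 1125 * sqrt(7) / 5824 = -3.59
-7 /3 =-2.33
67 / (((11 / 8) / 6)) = 3216 / 11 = 292.36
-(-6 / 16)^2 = -9 / 64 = -0.14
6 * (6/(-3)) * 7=-84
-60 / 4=-15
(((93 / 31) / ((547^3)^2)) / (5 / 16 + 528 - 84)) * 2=96 / 190428730521264812861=0.00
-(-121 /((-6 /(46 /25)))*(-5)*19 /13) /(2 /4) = 105754 /195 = 542.33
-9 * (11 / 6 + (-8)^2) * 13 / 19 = -15405 / 38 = -405.39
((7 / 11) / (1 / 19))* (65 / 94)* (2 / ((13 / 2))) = 1330 / 517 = 2.57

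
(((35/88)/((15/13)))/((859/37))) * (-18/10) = -10101/377960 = -0.03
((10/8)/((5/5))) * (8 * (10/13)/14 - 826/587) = -129215/106834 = -1.21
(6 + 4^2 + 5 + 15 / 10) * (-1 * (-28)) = 798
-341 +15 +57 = -269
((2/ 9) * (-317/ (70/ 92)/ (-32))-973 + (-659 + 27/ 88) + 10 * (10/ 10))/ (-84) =22436567/ 1164240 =19.27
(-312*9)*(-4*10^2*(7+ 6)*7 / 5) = 20442240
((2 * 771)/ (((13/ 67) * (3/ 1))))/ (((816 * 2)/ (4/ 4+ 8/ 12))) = 86095/ 31824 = 2.71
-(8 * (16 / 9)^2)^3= -8589934592 / 531441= -16163.48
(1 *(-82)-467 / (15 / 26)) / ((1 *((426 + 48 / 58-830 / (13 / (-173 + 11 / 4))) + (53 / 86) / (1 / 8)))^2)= -14056460315248 / 2013947177764401735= -0.00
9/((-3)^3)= -1/3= -0.33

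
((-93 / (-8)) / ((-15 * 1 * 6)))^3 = -29791 / 13824000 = -0.00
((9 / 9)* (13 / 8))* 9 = 117 / 8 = 14.62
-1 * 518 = -518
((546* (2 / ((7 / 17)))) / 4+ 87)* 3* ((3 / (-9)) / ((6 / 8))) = -1000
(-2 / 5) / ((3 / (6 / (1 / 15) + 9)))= -13.20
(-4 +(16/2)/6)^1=-8/3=-2.67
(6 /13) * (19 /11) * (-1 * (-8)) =912 /143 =6.38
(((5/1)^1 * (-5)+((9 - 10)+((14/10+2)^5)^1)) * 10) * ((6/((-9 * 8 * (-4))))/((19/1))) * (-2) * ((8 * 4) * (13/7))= -7327112/13125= -558.26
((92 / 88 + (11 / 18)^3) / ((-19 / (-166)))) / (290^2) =6781847 / 51254240400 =0.00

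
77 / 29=2.66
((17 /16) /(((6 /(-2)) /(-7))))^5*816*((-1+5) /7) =57954303169 /1327104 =43669.75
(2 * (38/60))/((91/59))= 1121/1365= 0.82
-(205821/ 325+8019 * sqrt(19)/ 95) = -1001.23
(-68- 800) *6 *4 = -20832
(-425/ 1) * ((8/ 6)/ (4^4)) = -425/ 192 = -2.21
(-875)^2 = 765625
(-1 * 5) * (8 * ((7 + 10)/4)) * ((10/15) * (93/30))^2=-32674/45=-726.09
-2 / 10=-1 / 5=-0.20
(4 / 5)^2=16 / 25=0.64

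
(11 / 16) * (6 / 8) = 33 / 64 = 0.52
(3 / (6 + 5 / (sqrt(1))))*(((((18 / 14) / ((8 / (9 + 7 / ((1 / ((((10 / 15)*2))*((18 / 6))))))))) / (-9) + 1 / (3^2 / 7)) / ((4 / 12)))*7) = 59 / 88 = 0.67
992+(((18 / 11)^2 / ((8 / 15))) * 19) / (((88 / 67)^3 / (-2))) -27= 72628964225 / 82458112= 880.80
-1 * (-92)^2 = -8464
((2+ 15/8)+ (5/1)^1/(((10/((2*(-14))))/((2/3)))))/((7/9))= -393/56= -7.02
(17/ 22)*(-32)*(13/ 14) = -1768/ 77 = -22.96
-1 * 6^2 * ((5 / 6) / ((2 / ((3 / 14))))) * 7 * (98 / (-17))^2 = -216090 / 289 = -747.72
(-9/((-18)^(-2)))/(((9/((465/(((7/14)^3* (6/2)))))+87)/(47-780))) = 883470240/35963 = 24566.09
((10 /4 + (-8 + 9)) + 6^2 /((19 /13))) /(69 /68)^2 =2471528 /90459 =27.32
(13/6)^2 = 169/36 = 4.69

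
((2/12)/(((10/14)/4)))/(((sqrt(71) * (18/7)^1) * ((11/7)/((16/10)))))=2744 * sqrt(71)/527175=0.04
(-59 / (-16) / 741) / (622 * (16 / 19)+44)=59 / 6731712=0.00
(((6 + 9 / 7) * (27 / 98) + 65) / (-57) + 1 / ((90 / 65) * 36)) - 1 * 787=-3328393307 / 4223016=-788.16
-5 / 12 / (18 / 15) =-25 / 72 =-0.35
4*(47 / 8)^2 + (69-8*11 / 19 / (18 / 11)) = 558779 / 2736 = 204.23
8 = 8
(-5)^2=25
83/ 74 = 1.12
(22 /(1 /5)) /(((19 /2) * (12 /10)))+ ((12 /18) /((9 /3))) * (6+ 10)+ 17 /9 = 15.09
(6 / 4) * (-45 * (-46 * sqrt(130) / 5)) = 621 * sqrt(130) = 7080.49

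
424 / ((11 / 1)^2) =424 / 121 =3.50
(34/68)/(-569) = -1/1138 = -0.00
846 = 846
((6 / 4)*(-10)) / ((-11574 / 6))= 5 / 643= 0.01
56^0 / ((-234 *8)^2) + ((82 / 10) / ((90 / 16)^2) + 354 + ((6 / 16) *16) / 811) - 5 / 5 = 353.27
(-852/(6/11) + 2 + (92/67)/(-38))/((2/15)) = -14894445/1273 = -11700.27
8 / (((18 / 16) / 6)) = 128 / 3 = 42.67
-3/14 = -0.21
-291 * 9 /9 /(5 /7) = -2037 /5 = -407.40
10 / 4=5 / 2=2.50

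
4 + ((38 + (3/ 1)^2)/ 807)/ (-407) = 1313749/ 328449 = 4.00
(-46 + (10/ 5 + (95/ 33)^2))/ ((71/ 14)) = -544474/ 77319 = -7.04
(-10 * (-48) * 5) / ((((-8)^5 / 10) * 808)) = -375 / 413696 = -0.00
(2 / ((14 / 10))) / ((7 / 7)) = 10 / 7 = 1.43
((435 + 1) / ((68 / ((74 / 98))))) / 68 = 4033 / 56644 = 0.07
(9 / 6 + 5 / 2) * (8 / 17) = 32 / 17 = 1.88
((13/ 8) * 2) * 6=39/ 2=19.50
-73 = -73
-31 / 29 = -1.07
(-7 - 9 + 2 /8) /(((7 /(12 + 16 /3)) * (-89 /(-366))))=-14274 /89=-160.38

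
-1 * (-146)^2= -21316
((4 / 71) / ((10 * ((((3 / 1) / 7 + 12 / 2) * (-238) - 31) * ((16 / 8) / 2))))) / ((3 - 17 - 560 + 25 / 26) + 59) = 0.00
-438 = -438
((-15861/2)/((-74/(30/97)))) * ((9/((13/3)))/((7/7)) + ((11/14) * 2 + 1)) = 100638045/653198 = 154.07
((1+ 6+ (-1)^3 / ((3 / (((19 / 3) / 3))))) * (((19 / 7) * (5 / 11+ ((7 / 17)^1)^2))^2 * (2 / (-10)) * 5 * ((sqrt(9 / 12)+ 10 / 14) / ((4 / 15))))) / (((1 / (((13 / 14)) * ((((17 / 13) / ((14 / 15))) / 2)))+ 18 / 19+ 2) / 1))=-26365996000 * sqrt(3) / 3490360797 - 263659960000 / 24432525579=-23.88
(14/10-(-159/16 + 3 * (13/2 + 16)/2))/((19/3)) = -5379/1520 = -3.54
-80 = -80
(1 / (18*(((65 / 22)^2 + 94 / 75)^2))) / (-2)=-36602500 / 131312741641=-0.00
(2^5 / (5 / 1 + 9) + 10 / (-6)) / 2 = 13 / 42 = 0.31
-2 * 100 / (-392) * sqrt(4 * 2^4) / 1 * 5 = 1000 / 49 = 20.41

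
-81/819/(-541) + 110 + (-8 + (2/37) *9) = 186684285/1821547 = 102.49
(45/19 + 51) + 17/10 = 10463/190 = 55.07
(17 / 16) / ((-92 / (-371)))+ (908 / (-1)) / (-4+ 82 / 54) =36510121 / 98624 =370.20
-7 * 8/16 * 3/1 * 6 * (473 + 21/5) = -150318/5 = -30063.60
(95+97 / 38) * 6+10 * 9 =12831 / 19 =675.32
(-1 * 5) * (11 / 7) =-55 / 7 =-7.86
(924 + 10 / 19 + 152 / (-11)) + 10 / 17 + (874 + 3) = 6353817 / 3553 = 1788.30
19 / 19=1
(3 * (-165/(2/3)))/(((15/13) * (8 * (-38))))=1287/608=2.12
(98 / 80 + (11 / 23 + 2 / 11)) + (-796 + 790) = -41643 / 10120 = -4.11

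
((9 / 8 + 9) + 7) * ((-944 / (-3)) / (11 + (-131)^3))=-8083 / 3372120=-0.00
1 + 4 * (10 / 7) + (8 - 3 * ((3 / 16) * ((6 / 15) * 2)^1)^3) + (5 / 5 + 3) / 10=845833 / 56000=15.10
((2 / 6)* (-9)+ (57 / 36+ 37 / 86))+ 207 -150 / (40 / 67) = -11671 / 258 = -45.24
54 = 54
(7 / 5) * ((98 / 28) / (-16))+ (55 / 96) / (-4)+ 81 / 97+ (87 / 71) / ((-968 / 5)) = 606784319 / 1599987840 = 0.38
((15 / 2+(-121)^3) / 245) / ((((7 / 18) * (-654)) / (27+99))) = 95663889 / 26705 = 3582.25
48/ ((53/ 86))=4128/ 53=77.89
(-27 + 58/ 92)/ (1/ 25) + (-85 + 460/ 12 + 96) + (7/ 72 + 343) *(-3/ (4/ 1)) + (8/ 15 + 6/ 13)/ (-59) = -867.25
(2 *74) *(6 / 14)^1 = 444 / 7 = 63.43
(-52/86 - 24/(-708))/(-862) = 724/1093447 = 0.00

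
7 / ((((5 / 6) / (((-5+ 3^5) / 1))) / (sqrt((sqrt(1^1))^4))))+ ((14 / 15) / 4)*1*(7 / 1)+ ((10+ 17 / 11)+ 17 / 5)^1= 665207 / 330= 2015.78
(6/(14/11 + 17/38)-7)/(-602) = 2525/432838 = 0.01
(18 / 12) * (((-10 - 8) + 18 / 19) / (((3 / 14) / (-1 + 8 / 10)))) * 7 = 15876 / 95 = 167.12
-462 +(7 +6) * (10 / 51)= -23432 / 51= -459.45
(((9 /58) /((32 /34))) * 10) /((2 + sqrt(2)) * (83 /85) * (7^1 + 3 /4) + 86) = 1117974825 /67811067604 - 167309325 * sqrt(2) /135622135208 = 0.01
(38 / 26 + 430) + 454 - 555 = 4296 / 13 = 330.46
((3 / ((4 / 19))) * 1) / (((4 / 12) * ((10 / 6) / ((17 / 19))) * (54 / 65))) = 221 / 8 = 27.62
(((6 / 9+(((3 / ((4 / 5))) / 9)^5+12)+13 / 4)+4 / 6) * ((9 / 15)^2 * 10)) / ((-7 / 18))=-4129589 / 26880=-153.63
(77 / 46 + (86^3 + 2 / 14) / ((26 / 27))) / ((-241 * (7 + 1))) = -691235765 / 2017652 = -342.59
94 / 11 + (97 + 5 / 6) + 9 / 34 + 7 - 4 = 61510 / 561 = 109.64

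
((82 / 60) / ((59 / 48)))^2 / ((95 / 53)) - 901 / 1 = -900.31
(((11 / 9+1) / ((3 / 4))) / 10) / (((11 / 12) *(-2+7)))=32 / 495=0.06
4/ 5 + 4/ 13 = 72/ 65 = 1.11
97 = 97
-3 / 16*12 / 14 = -9 / 56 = -0.16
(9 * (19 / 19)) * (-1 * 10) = -90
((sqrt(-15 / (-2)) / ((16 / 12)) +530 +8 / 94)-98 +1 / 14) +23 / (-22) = 3 *sqrt(30) / 8 +1560191 / 3619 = 433.17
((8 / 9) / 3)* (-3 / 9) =-8 / 81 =-0.10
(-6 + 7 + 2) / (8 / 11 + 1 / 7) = 231 / 67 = 3.45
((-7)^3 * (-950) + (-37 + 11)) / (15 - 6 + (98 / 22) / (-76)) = 272388864 / 7475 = 36439.98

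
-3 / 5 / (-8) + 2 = 83 / 40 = 2.08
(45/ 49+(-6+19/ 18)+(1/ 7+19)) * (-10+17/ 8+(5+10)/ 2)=-13333/ 2352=-5.67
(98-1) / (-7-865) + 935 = 815223 / 872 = 934.89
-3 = -3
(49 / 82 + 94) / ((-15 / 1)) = -6.31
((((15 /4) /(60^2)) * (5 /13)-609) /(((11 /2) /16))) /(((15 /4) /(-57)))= 57762394 /2145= 26928.86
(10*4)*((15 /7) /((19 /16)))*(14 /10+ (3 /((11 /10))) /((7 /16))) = 5642880 /10241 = 551.01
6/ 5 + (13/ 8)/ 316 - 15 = -174367/ 12640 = -13.79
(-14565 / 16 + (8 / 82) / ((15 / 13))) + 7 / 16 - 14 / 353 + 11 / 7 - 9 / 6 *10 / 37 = -408736041563 / 449820840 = -908.66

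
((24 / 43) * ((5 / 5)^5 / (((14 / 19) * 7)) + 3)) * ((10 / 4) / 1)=9390 / 2107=4.46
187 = 187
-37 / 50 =-0.74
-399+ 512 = 113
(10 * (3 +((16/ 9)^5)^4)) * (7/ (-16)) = -42313680241385222092240265/ 97261323672455430408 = -435051.45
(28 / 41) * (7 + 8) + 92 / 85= 39472 / 3485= 11.33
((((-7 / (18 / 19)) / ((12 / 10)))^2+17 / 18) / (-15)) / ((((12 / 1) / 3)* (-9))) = 453241 / 6298560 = 0.07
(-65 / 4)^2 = 4225 / 16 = 264.06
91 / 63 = 13 / 9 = 1.44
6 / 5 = 1.20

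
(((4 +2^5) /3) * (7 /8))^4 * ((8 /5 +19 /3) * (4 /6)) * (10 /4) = 2571471 /16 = 160716.94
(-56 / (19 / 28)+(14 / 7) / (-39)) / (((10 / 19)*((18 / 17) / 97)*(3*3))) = -10090231 / 6318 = -1597.06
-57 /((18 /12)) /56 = -19 /28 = -0.68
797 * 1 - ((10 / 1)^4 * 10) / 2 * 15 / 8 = -92953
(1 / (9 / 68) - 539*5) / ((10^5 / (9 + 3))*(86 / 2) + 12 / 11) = -266057 / 35475108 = -0.01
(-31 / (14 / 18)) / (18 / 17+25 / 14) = -9486 / 677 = -14.01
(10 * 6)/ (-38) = -30/ 19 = -1.58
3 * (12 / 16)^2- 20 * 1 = -293 / 16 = -18.31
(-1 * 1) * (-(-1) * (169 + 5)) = -174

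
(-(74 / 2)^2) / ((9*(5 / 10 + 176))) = -2738 / 3177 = -0.86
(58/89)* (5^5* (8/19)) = 1450000/1691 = 857.48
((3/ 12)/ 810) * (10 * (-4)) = -1/ 81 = -0.01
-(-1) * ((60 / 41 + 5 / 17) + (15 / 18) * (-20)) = -31175 / 2091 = -14.91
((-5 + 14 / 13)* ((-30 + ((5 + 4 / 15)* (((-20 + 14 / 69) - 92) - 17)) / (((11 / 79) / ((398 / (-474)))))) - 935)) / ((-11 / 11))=1814800184 / 148005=12261.75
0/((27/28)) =0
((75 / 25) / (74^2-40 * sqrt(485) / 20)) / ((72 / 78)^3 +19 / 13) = 6591 * sqrt(485) / 74047058602 +9023079 / 37023529301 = 0.00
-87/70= -1.24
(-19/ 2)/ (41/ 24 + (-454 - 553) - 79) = 228/ 26023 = 0.01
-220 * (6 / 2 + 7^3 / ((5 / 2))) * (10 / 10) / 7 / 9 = -30844 / 63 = -489.59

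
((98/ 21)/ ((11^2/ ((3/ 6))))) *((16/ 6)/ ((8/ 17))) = 119/ 1089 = 0.11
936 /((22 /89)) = 41652 /11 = 3786.55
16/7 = 2.29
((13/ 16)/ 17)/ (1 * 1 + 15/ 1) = 13/ 4352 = 0.00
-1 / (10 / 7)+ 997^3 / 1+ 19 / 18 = 44596213801 / 45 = 991026973.36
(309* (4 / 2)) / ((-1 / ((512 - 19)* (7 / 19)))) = -112248.32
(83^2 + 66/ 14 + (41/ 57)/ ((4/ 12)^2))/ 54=917725/ 7182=127.78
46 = 46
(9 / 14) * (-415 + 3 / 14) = -52263 / 196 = -266.65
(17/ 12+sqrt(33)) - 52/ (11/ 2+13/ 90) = -2.05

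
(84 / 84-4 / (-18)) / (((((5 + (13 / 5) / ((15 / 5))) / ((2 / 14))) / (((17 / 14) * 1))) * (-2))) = -85 / 4704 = -0.02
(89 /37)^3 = 704969 /50653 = 13.92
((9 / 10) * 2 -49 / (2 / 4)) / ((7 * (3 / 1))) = -4.58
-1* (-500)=500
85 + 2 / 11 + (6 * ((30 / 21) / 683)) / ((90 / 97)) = 13441525 / 157773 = 85.20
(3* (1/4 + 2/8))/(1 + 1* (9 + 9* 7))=0.02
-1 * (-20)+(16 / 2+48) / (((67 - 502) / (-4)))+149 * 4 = 268184 / 435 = 616.51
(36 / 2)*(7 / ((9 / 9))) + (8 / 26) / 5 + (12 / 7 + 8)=135.78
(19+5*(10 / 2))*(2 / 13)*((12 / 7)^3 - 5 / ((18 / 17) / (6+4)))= -11459624 / 40131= -285.56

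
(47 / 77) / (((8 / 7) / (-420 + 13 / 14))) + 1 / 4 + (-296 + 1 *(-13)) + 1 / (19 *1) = -12465219 / 23408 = -532.52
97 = 97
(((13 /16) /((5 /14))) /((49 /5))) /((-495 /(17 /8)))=-221 /221760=-0.00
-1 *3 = -3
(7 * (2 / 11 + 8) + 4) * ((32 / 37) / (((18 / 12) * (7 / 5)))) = 215680 / 8547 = 25.23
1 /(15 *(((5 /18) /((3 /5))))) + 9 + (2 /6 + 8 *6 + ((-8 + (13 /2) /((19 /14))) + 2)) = 400901 /7125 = 56.27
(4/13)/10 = 0.03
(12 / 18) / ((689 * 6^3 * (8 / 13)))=0.00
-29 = -29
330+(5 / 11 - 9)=3536 / 11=321.45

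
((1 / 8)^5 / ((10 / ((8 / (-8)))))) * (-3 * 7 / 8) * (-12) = -63 / 655360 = -0.00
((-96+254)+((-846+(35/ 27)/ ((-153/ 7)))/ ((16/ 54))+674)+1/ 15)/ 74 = -12383107/ 452880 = -27.34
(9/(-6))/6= -1/4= -0.25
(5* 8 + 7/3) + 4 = 139/3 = 46.33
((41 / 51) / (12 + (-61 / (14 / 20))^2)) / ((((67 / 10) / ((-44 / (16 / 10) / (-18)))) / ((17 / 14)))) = 78925 / 2696770368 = 0.00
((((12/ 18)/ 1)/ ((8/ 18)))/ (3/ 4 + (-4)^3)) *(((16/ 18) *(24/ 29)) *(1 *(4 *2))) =-1024/ 7337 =-0.14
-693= -693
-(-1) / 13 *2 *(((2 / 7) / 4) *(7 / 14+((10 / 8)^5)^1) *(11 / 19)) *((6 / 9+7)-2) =680119 / 5311488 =0.13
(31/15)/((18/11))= 341/270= 1.26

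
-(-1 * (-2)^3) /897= -0.01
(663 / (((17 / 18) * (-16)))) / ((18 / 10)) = -195 / 8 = -24.38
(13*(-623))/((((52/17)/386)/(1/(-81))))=2044063/162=12617.67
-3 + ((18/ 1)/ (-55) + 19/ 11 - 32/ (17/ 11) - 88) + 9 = -8611/ 85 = -101.31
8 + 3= 11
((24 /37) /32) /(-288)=-1 /14208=-0.00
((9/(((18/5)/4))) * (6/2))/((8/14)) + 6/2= 111/2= 55.50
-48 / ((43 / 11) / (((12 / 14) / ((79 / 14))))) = -6336 / 3397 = -1.87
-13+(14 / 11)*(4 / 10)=-687 / 55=-12.49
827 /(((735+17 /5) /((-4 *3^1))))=-12405 /923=-13.44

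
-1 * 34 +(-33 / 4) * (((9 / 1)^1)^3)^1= -6048.25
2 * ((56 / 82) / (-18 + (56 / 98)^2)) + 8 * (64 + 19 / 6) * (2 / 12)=14296570 / 159777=89.48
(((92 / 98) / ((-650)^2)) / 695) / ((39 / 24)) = 92 / 46761771875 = 0.00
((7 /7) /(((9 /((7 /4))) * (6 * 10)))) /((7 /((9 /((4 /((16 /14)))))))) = 1 /840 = 0.00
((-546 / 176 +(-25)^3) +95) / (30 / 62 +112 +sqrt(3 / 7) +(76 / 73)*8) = -1973327348557789 / 15347602714400 +7000192481297*sqrt(21) / 46042808143200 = -127.88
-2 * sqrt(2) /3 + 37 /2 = 17.56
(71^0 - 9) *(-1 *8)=64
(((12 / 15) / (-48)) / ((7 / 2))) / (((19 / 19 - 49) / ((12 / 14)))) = 0.00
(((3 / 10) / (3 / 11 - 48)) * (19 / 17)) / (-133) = 11 / 208250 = 0.00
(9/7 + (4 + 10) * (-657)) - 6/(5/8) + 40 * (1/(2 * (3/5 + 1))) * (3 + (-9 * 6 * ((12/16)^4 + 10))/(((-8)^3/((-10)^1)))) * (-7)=-19535410581/2293760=-8516.76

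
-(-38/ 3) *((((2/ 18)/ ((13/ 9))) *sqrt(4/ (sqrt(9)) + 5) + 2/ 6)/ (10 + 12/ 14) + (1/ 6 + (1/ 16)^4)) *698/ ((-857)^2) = 2443 *sqrt(57)/ 85930533 + 85776871/ 36099637248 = 0.00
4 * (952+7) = 3836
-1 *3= -3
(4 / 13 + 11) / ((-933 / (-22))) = 1078 / 4043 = 0.27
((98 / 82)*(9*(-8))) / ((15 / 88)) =-103488 / 205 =-504.82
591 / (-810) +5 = 1153 / 270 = 4.27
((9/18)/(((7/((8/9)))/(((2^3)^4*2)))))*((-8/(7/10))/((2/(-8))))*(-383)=-4016046080/441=-9106680.45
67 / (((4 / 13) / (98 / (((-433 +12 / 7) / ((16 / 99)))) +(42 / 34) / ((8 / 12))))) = 395.48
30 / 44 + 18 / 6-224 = -4847 / 22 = -220.32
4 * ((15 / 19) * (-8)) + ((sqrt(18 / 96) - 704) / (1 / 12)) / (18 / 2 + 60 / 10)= -55904 / 95 + sqrt(3) / 5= -588.12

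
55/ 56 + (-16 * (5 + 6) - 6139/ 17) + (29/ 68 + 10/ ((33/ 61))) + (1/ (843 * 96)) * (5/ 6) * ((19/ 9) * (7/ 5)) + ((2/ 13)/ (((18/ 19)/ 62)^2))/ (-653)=-25165988627868703/ 48561125925312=-518.23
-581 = -581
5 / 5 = 1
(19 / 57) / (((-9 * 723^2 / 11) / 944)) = -10384 / 14113683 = -0.00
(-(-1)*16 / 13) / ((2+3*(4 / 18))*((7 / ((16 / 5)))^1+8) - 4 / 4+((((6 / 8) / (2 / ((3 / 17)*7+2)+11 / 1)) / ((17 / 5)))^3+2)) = 48616706110464 / 1112613846658223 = 0.04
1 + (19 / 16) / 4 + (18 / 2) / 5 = 991 / 320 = 3.10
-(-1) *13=13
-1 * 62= -62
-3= -3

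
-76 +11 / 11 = -75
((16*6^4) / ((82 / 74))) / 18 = 42624 / 41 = 1039.61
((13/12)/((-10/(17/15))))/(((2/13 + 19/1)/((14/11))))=-0.01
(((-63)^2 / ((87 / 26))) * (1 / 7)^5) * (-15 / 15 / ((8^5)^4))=-351 / 5734055103162153435136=-0.00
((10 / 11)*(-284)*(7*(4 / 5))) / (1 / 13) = -206752 / 11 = -18795.64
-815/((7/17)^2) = -235535/49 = -4806.84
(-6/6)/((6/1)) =-1/6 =-0.17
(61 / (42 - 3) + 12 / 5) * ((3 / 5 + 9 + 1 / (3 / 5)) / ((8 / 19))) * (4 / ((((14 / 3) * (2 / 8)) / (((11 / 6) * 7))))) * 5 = 2100241 / 90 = 23336.01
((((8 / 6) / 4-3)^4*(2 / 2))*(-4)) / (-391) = 16384 / 31671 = 0.52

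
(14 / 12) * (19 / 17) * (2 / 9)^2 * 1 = 266 / 4131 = 0.06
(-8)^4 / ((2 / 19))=38912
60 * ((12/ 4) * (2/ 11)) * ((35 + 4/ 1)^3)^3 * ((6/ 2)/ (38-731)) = -25047403339051080/ 847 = -29571904768655.35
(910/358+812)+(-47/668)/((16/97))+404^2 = 313814543235/1913152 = 164030.12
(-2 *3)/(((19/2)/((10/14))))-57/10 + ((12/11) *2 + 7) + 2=73599/14630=5.03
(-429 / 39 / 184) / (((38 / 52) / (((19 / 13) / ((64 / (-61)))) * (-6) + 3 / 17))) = -663927 / 950912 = -0.70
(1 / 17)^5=1 / 1419857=0.00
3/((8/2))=3/4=0.75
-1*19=-19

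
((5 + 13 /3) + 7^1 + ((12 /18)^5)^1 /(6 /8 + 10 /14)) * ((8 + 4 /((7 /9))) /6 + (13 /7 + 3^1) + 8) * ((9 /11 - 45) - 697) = -5474739500 /29889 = -183169.04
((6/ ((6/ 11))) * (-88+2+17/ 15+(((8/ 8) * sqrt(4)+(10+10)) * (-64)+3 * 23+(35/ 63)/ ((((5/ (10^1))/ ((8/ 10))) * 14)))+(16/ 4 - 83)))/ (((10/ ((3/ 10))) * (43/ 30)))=-5207213/ 15050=-345.99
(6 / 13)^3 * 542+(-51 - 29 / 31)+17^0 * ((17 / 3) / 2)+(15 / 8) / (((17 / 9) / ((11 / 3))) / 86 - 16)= 150905586877 / 37097338044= 4.07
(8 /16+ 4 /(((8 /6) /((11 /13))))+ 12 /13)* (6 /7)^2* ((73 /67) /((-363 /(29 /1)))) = -1308306 /5164159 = -0.25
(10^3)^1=1000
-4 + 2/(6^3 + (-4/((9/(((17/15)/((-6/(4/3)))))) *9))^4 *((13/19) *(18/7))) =-91067109316103846707/22819600478270923708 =-3.99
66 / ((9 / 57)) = 418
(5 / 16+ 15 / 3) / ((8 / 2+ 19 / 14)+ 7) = 595 / 1384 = 0.43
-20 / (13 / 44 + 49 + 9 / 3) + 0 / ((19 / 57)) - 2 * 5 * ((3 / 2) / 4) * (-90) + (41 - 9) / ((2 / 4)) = 1845943 / 4602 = 401.12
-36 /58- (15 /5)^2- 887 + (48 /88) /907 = -259421780 /289333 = -896.62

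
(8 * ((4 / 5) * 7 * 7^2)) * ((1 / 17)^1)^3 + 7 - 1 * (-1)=207496 / 24565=8.45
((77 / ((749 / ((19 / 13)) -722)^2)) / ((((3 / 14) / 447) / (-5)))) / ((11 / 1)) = -26356610 / 15848361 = -1.66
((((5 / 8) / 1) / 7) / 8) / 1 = 5 / 448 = 0.01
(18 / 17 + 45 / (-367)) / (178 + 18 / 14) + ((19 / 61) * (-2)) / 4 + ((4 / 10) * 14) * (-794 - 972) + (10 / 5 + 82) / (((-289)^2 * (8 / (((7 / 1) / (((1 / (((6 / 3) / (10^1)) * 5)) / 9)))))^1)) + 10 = -4636720696847137 / 469315941377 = -9879.74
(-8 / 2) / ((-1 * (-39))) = -4 / 39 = -0.10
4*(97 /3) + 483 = 1837 /3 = 612.33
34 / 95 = 0.36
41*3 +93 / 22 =2799 / 22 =127.23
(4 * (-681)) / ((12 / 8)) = -1816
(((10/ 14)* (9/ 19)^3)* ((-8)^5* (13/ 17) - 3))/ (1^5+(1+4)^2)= -1552897575/ 21221746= -73.17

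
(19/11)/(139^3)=19/29541809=0.00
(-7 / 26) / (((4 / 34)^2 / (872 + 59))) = -1883413 / 104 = -18109.74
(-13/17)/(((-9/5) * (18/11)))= 715/2754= 0.26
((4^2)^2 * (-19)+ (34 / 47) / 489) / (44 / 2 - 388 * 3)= 55894639 / 13123293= 4.26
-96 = -96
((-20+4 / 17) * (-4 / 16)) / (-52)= -21 / 221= -0.10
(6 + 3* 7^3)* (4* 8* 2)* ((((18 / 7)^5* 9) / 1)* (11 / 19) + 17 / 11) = 38906169.60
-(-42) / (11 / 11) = 42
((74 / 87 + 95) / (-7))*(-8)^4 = -34156544 / 609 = -56086.28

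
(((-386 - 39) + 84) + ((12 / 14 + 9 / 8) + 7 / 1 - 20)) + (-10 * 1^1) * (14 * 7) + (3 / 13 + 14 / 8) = -968267 / 728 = -1330.04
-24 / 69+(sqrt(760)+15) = 337 / 23+2 *sqrt(190) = 42.22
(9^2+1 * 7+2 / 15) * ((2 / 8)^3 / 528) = 661 / 253440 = 0.00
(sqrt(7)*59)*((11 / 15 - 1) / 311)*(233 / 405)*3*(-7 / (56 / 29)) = 398663*sqrt(7) / 1259550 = 0.84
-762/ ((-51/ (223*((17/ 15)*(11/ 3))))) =623062/ 45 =13845.82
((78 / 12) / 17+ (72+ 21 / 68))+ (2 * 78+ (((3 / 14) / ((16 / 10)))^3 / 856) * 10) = 2337740066971 / 10222256128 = 228.69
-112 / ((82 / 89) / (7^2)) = -244216 / 41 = -5956.49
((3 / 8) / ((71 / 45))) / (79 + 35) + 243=243.00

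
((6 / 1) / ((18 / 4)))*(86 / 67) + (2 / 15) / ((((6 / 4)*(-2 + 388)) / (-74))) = 985964 / 581895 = 1.69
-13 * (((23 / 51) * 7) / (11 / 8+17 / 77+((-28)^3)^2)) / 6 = -0.00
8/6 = 4/3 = 1.33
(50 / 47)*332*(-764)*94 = -25364800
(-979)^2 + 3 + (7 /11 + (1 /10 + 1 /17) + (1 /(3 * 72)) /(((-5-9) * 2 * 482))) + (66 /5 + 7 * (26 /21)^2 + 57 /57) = 373207868168959 /389378880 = 958469.73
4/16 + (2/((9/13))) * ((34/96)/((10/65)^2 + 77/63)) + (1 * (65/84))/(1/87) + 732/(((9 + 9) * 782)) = 68.44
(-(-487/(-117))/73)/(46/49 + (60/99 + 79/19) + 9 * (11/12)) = -19949468/4881691113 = -0.00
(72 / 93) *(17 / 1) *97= 1276.65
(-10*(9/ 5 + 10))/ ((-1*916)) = 59/ 458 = 0.13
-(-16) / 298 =8 / 149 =0.05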